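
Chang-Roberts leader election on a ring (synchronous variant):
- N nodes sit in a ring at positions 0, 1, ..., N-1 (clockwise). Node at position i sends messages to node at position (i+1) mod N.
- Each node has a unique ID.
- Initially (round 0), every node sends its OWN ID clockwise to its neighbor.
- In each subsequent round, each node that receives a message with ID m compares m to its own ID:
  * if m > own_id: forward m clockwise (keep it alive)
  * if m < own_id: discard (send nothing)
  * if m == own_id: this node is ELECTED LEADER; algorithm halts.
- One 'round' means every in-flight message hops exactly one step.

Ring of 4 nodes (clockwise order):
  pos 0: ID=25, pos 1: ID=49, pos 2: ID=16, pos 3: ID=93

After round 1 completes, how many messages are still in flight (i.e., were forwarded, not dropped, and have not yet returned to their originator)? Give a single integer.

Round 1: pos1(id49) recv 25: drop; pos2(id16) recv 49: fwd; pos3(id93) recv 16: drop; pos0(id25) recv 93: fwd
After round 1: 2 messages still in flight

Answer: 2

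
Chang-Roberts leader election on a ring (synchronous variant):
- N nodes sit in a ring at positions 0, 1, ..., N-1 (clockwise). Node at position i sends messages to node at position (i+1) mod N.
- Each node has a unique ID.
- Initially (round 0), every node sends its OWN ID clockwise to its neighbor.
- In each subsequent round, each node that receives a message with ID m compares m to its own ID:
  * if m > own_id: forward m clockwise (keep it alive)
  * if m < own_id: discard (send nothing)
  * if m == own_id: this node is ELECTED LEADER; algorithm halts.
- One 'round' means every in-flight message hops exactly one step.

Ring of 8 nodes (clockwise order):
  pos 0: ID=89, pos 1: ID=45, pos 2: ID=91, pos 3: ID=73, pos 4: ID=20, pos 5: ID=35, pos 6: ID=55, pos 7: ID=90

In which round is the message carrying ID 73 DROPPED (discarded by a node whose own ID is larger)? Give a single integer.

Answer: 4

Derivation:
Round 1: pos1(id45) recv 89: fwd; pos2(id91) recv 45: drop; pos3(id73) recv 91: fwd; pos4(id20) recv 73: fwd; pos5(id35) recv 20: drop; pos6(id55) recv 35: drop; pos7(id90) recv 55: drop; pos0(id89) recv 90: fwd
Round 2: pos2(id91) recv 89: drop; pos4(id20) recv 91: fwd; pos5(id35) recv 73: fwd; pos1(id45) recv 90: fwd
Round 3: pos5(id35) recv 91: fwd; pos6(id55) recv 73: fwd; pos2(id91) recv 90: drop
Round 4: pos6(id55) recv 91: fwd; pos7(id90) recv 73: drop
Round 5: pos7(id90) recv 91: fwd
Round 6: pos0(id89) recv 91: fwd
Round 7: pos1(id45) recv 91: fwd
Round 8: pos2(id91) recv 91: ELECTED
Message ID 73 originates at pos 3; dropped at pos 7 in round 4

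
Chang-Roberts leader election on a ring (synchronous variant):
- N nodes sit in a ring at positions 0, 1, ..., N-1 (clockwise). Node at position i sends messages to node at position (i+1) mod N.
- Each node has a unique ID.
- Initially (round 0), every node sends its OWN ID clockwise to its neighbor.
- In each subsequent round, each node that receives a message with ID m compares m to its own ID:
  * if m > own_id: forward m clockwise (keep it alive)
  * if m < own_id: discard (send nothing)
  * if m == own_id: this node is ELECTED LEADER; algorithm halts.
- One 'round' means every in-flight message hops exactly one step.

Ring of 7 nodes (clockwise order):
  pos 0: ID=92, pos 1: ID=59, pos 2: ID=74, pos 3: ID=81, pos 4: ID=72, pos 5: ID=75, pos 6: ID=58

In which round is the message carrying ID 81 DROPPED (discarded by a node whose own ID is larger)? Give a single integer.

Answer: 4

Derivation:
Round 1: pos1(id59) recv 92: fwd; pos2(id74) recv 59: drop; pos3(id81) recv 74: drop; pos4(id72) recv 81: fwd; pos5(id75) recv 72: drop; pos6(id58) recv 75: fwd; pos0(id92) recv 58: drop
Round 2: pos2(id74) recv 92: fwd; pos5(id75) recv 81: fwd; pos0(id92) recv 75: drop
Round 3: pos3(id81) recv 92: fwd; pos6(id58) recv 81: fwd
Round 4: pos4(id72) recv 92: fwd; pos0(id92) recv 81: drop
Round 5: pos5(id75) recv 92: fwd
Round 6: pos6(id58) recv 92: fwd
Round 7: pos0(id92) recv 92: ELECTED
Message ID 81 originates at pos 3; dropped at pos 0 in round 4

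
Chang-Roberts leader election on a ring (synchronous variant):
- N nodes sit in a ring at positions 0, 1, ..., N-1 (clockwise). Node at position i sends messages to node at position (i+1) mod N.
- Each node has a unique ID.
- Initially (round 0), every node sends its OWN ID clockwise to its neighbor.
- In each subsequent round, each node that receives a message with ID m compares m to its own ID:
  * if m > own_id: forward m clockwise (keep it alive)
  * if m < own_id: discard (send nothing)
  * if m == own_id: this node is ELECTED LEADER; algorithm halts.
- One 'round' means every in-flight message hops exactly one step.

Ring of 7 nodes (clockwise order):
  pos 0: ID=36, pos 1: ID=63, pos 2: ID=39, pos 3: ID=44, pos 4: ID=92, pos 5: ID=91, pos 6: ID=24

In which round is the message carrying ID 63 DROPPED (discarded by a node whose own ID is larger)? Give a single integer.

Round 1: pos1(id63) recv 36: drop; pos2(id39) recv 63: fwd; pos3(id44) recv 39: drop; pos4(id92) recv 44: drop; pos5(id91) recv 92: fwd; pos6(id24) recv 91: fwd; pos0(id36) recv 24: drop
Round 2: pos3(id44) recv 63: fwd; pos6(id24) recv 92: fwd; pos0(id36) recv 91: fwd
Round 3: pos4(id92) recv 63: drop; pos0(id36) recv 92: fwd; pos1(id63) recv 91: fwd
Round 4: pos1(id63) recv 92: fwd; pos2(id39) recv 91: fwd
Round 5: pos2(id39) recv 92: fwd; pos3(id44) recv 91: fwd
Round 6: pos3(id44) recv 92: fwd; pos4(id92) recv 91: drop
Round 7: pos4(id92) recv 92: ELECTED
Message ID 63 originates at pos 1; dropped at pos 4 in round 3

Answer: 3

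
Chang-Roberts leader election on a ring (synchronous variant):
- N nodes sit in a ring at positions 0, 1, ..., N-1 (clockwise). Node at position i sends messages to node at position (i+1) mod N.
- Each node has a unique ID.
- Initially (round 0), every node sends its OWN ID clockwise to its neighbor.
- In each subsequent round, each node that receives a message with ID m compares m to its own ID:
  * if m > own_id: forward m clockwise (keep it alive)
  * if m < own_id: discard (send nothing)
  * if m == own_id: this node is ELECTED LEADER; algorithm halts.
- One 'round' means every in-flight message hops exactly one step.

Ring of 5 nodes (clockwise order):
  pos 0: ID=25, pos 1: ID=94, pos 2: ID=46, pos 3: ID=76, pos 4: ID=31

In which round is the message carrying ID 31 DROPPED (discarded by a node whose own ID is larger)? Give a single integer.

Answer: 2

Derivation:
Round 1: pos1(id94) recv 25: drop; pos2(id46) recv 94: fwd; pos3(id76) recv 46: drop; pos4(id31) recv 76: fwd; pos0(id25) recv 31: fwd
Round 2: pos3(id76) recv 94: fwd; pos0(id25) recv 76: fwd; pos1(id94) recv 31: drop
Round 3: pos4(id31) recv 94: fwd; pos1(id94) recv 76: drop
Round 4: pos0(id25) recv 94: fwd
Round 5: pos1(id94) recv 94: ELECTED
Message ID 31 originates at pos 4; dropped at pos 1 in round 2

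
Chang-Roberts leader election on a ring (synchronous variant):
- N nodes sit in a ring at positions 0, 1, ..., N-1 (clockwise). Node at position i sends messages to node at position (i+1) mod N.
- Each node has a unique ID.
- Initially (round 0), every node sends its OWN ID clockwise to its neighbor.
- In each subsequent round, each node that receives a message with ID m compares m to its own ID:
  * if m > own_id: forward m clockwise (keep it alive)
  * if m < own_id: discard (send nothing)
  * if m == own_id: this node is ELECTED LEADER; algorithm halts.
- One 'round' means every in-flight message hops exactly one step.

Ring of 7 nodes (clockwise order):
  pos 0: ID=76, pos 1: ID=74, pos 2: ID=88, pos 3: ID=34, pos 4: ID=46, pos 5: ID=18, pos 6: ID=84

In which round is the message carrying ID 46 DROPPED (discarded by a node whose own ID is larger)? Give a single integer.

Round 1: pos1(id74) recv 76: fwd; pos2(id88) recv 74: drop; pos3(id34) recv 88: fwd; pos4(id46) recv 34: drop; pos5(id18) recv 46: fwd; pos6(id84) recv 18: drop; pos0(id76) recv 84: fwd
Round 2: pos2(id88) recv 76: drop; pos4(id46) recv 88: fwd; pos6(id84) recv 46: drop; pos1(id74) recv 84: fwd
Round 3: pos5(id18) recv 88: fwd; pos2(id88) recv 84: drop
Round 4: pos6(id84) recv 88: fwd
Round 5: pos0(id76) recv 88: fwd
Round 6: pos1(id74) recv 88: fwd
Round 7: pos2(id88) recv 88: ELECTED
Message ID 46 originates at pos 4; dropped at pos 6 in round 2

Answer: 2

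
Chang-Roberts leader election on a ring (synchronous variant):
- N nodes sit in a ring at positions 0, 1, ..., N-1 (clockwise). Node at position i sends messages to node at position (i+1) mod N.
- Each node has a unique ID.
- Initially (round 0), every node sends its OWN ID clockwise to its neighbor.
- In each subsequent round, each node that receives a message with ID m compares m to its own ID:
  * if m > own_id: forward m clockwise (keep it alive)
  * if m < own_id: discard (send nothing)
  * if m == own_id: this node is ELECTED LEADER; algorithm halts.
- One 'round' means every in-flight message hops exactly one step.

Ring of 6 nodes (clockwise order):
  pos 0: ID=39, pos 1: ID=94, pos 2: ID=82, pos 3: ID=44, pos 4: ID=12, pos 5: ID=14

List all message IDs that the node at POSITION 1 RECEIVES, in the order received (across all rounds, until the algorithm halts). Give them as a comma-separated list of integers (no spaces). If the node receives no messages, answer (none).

Answer: 39,44,82,94

Derivation:
Round 1: pos1(id94) recv 39: drop; pos2(id82) recv 94: fwd; pos3(id44) recv 82: fwd; pos4(id12) recv 44: fwd; pos5(id14) recv 12: drop; pos0(id39) recv 14: drop
Round 2: pos3(id44) recv 94: fwd; pos4(id12) recv 82: fwd; pos5(id14) recv 44: fwd
Round 3: pos4(id12) recv 94: fwd; pos5(id14) recv 82: fwd; pos0(id39) recv 44: fwd
Round 4: pos5(id14) recv 94: fwd; pos0(id39) recv 82: fwd; pos1(id94) recv 44: drop
Round 5: pos0(id39) recv 94: fwd; pos1(id94) recv 82: drop
Round 6: pos1(id94) recv 94: ELECTED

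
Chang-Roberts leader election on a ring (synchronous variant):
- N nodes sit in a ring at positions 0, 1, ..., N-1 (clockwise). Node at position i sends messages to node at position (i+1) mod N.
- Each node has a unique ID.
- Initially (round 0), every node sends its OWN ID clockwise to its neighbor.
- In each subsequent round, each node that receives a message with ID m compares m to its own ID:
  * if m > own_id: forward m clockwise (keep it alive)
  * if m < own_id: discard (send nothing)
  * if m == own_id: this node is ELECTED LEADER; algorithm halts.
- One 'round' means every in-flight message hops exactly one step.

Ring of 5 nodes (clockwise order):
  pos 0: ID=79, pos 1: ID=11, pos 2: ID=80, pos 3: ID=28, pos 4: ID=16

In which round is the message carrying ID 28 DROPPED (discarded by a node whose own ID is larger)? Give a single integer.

Answer: 2

Derivation:
Round 1: pos1(id11) recv 79: fwd; pos2(id80) recv 11: drop; pos3(id28) recv 80: fwd; pos4(id16) recv 28: fwd; pos0(id79) recv 16: drop
Round 2: pos2(id80) recv 79: drop; pos4(id16) recv 80: fwd; pos0(id79) recv 28: drop
Round 3: pos0(id79) recv 80: fwd
Round 4: pos1(id11) recv 80: fwd
Round 5: pos2(id80) recv 80: ELECTED
Message ID 28 originates at pos 3; dropped at pos 0 in round 2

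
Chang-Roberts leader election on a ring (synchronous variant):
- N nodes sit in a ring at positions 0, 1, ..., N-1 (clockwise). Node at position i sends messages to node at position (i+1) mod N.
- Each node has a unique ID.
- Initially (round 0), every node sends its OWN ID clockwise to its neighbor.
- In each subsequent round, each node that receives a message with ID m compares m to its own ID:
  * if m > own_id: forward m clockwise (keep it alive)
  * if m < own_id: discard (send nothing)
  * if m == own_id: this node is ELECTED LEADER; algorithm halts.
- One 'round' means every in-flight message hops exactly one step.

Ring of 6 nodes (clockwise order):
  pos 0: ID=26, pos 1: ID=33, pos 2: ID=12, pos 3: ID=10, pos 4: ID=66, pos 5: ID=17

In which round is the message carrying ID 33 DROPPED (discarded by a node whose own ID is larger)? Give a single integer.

Round 1: pos1(id33) recv 26: drop; pos2(id12) recv 33: fwd; pos3(id10) recv 12: fwd; pos4(id66) recv 10: drop; pos5(id17) recv 66: fwd; pos0(id26) recv 17: drop
Round 2: pos3(id10) recv 33: fwd; pos4(id66) recv 12: drop; pos0(id26) recv 66: fwd
Round 3: pos4(id66) recv 33: drop; pos1(id33) recv 66: fwd
Round 4: pos2(id12) recv 66: fwd
Round 5: pos3(id10) recv 66: fwd
Round 6: pos4(id66) recv 66: ELECTED
Message ID 33 originates at pos 1; dropped at pos 4 in round 3

Answer: 3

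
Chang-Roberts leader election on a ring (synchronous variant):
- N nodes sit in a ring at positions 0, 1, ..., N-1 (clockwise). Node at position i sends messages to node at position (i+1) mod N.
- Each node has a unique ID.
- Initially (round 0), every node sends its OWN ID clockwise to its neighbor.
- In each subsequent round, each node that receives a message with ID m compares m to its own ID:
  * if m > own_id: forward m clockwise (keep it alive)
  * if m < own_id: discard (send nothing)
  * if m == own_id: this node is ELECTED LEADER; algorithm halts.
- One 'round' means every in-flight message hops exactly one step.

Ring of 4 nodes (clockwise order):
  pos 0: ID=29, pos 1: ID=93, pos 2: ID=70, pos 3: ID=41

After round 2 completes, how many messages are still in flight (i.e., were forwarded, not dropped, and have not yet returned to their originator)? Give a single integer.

Round 1: pos1(id93) recv 29: drop; pos2(id70) recv 93: fwd; pos3(id41) recv 70: fwd; pos0(id29) recv 41: fwd
Round 2: pos3(id41) recv 93: fwd; pos0(id29) recv 70: fwd; pos1(id93) recv 41: drop
After round 2: 2 messages still in flight

Answer: 2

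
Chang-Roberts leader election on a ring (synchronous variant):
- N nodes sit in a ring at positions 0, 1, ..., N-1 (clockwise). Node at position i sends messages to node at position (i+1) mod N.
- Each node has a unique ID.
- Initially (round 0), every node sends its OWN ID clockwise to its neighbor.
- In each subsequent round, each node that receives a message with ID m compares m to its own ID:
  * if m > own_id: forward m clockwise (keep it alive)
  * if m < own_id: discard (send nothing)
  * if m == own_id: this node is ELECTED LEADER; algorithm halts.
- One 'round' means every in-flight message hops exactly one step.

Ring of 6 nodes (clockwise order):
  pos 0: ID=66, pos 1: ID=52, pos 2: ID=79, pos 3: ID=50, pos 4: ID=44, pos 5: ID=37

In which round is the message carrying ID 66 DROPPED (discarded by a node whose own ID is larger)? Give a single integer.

Answer: 2

Derivation:
Round 1: pos1(id52) recv 66: fwd; pos2(id79) recv 52: drop; pos3(id50) recv 79: fwd; pos4(id44) recv 50: fwd; pos5(id37) recv 44: fwd; pos0(id66) recv 37: drop
Round 2: pos2(id79) recv 66: drop; pos4(id44) recv 79: fwd; pos5(id37) recv 50: fwd; pos0(id66) recv 44: drop
Round 3: pos5(id37) recv 79: fwd; pos0(id66) recv 50: drop
Round 4: pos0(id66) recv 79: fwd
Round 5: pos1(id52) recv 79: fwd
Round 6: pos2(id79) recv 79: ELECTED
Message ID 66 originates at pos 0; dropped at pos 2 in round 2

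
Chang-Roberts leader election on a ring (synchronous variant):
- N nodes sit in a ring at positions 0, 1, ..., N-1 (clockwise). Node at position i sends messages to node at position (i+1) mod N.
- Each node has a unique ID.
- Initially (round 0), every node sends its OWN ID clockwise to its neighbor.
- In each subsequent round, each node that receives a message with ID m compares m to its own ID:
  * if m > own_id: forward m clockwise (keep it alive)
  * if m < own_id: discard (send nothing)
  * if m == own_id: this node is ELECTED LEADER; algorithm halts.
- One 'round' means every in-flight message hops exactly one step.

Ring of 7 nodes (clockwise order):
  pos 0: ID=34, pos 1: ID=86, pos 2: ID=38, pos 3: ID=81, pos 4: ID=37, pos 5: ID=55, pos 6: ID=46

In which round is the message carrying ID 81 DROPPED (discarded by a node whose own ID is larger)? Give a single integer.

Round 1: pos1(id86) recv 34: drop; pos2(id38) recv 86: fwd; pos3(id81) recv 38: drop; pos4(id37) recv 81: fwd; pos5(id55) recv 37: drop; pos6(id46) recv 55: fwd; pos0(id34) recv 46: fwd
Round 2: pos3(id81) recv 86: fwd; pos5(id55) recv 81: fwd; pos0(id34) recv 55: fwd; pos1(id86) recv 46: drop
Round 3: pos4(id37) recv 86: fwd; pos6(id46) recv 81: fwd; pos1(id86) recv 55: drop
Round 4: pos5(id55) recv 86: fwd; pos0(id34) recv 81: fwd
Round 5: pos6(id46) recv 86: fwd; pos1(id86) recv 81: drop
Round 6: pos0(id34) recv 86: fwd
Round 7: pos1(id86) recv 86: ELECTED
Message ID 81 originates at pos 3; dropped at pos 1 in round 5

Answer: 5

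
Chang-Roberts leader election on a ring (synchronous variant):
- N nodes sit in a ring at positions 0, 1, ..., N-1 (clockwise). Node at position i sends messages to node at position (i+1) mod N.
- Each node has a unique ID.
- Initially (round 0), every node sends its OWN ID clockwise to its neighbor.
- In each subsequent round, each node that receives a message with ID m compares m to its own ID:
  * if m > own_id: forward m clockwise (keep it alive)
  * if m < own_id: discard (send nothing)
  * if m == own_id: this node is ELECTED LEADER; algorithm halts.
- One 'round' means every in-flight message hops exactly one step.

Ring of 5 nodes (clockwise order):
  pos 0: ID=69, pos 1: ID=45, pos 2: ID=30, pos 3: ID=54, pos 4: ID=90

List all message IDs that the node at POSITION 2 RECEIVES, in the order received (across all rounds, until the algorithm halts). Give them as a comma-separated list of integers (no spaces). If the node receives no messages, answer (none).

Answer: 45,69,90

Derivation:
Round 1: pos1(id45) recv 69: fwd; pos2(id30) recv 45: fwd; pos3(id54) recv 30: drop; pos4(id90) recv 54: drop; pos0(id69) recv 90: fwd
Round 2: pos2(id30) recv 69: fwd; pos3(id54) recv 45: drop; pos1(id45) recv 90: fwd
Round 3: pos3(id54) recv 69: fwd; pos2(id30) recv 90: fwd
Round 4: pos4(id90) recv 69: drop; pos3(id54) recv 90: fwd
Round 5: pos4(id90) recv 90: ELECTED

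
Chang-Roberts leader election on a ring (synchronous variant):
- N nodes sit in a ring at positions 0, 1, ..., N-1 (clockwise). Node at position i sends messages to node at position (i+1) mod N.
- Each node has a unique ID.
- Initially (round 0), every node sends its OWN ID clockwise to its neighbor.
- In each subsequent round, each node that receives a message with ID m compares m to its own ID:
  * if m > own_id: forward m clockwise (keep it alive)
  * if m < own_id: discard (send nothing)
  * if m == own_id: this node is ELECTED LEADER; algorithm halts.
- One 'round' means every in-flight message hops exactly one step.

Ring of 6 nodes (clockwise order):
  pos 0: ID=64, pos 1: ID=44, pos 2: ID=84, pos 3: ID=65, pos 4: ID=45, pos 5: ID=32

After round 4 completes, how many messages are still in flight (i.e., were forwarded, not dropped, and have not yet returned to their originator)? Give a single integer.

Answer: 2

Derivation:
Round 1: pos1(id44) recv 64: fwd; pos2(id84) recv 44: drop; pos3(id65) recv 84: fwd; pos4(id45) recv 65: fwd; pos5(id32) recv 45: fwd; pos0(id64) recv 32: drop
Round 2: pos2(id84) recv 64: drop; pos4(id45) recv 84: fwd; pos5(id32) recv 65: fwd; pos0(id64) recv 45: drop
Round 3: pos5(id32) recv 84: fwd; pos0(id64) recv 65: fwd
Round 4: pos0(id64) recv 84: fwd; pos1(id44) recv 65: fwd
After round 4: 2 messages still in flight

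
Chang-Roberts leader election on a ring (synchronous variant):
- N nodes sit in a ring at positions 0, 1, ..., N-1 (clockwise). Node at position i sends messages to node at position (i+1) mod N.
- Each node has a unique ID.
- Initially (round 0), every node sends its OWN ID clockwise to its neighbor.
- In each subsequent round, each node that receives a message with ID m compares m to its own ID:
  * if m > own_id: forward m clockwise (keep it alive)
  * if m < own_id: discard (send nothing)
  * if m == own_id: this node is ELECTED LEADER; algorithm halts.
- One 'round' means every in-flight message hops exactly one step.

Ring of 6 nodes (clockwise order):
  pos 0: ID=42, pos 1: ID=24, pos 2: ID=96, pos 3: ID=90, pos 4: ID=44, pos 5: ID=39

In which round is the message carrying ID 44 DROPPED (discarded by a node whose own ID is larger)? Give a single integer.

Answer: 4

Derivation:
Round 1: pos1(id24) recv 42: fwd; pos2(id96) recv 24: drop; pos3(id90) recv 96: fwd; pos4(id44) recv 90: fwd; pos5(id39) recv 44: fwd; pos0(id42) recv 39: drop
Round 2: pos2(id96) recv 42: drop; pos4(id44) recv 96: fwd; pos5(id39) recv 90: fwd; pos0(id42) recv 44: fwd
Round 3: pos5(id39) recv 96: fwd; pos0(id42) recv 90: fwd; pos1(id24) recv 44: fwd
Round 4: pos0(id42) recv 96: fwd; pos1(id24) recv 90: fwd; pos2(id96) recv 44: drop
Round 5: pos1(id24) recv 96: fwd; pos2(id96) recv 90: drop
Round 6: pos2(id96) recv 96: ELECTED
Message ID 44 originates at pos 4; dropped at pos 2 in round 4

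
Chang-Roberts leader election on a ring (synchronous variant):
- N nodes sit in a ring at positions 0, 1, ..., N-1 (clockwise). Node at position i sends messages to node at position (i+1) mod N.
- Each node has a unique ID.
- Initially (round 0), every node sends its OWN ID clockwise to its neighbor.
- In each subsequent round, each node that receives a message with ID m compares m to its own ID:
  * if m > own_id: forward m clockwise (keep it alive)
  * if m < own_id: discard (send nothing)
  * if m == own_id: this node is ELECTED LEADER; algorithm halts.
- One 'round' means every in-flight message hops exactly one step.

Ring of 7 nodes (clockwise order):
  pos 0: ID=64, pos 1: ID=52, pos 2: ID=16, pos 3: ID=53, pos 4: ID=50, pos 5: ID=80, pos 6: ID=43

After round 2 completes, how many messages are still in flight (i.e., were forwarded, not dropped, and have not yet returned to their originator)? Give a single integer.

Answer: 2

Derivation:
Round 1: pos1(id52) recv 64: fwd; pos2(id16) recv 52: fwd; pos3(id53) recv 16: drop; pos4(id50) recv 53: fwd; pos5(id80) recv 50: drop; pos6(id43) recv 80: fwd; pos0(id64) recv 43: drop
Round 2: pos2(id16) recv 64: fwd; pos3(id53) recv 52: drop; pos5(id80) recv 53: drop; pos0(id64) recv 80: fwd
After round 2: 2 messages still in flight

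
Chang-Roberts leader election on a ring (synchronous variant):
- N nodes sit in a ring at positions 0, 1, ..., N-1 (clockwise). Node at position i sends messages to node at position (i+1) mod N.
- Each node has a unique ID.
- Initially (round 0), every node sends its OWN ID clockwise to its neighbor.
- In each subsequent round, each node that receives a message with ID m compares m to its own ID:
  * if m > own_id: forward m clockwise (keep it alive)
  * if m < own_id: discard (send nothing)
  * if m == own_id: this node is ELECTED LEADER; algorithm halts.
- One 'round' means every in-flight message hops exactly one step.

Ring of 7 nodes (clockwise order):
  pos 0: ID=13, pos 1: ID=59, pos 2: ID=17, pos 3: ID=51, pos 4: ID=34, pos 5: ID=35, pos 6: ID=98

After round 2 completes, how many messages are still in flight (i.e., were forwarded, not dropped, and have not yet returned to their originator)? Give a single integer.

Answer: 3

Derivation:
Round 1: pos1(id59) recv 13: drop; pos2(id17) recv 59: fwd; pos3(id51) recv 17: drop; pos4(id34) recv 51: fwd; pos5(id35) recv 34: drop; pos6(id98) recv 35: drop; pos0(id13) recv 98: fwd
Round 2: pos3(id51) recv 59: fwd; pos5(id35) recv 51: fwd; pos1(id59) recv 98: fwd
After round 2: 3 messages still in flight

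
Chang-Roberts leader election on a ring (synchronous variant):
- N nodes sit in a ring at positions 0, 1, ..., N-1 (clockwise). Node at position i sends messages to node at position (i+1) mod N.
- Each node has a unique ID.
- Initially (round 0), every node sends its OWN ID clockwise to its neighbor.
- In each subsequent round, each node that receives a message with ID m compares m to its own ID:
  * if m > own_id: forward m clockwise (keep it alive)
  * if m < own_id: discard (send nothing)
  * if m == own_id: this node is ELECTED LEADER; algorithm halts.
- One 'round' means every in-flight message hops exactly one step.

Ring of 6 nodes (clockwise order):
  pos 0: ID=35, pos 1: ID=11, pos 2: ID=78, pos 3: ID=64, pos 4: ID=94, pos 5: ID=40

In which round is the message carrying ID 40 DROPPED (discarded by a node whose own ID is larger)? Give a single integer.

Round 1: pos1(id11) recv 35: fwd; pos2(id78) recv 11: drop; pos3(id64) recv 78: fwd; pos4(id94) recv 64: drop; pos5(id40) recv 94: fwd; pos0(id35) recv 40: fwd
Round 2: pos2(id78) recv 35: drop; pos4(id94) recv 78: drop; pos0(id35) recv 94: fwd; pos1(id11) recv 40: fwd
Round 3: pos1(id11) recv 94: fwd; pos2(id78) recv 40: drop
Round 4: pos2(id78) recv 94: fwd
Round 5: pos3(id64) recv 94: fwd
Round 6: pos4(id94) recv 94: ELECTED
Message ID 40 originates at pos 5; dropped at pos 2 in round 3

Answer: 3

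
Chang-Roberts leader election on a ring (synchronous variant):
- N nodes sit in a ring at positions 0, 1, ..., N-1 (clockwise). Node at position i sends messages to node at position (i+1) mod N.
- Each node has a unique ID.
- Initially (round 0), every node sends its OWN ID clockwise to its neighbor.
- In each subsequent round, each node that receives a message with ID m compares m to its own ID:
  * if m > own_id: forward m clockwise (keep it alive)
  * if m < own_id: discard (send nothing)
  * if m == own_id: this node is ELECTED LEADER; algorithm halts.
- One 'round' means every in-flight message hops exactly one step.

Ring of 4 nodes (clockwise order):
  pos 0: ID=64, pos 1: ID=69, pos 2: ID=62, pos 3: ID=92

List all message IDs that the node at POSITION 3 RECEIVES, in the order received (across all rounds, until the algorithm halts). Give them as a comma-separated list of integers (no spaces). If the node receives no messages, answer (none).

Round 1: pos1(id69) recv 64: drop; pos2(id62) recv 69: fwd; pos3(id92) recv 62: drop; pos0(id64) recv 92: fwd
Round 2: pos3(id92) recv 69: drop; pos1(id69) recv 92: fwd
Round 3: pos2(id62) recv 92: fwd
Round 4: pos3(id92) recv 92: ELECTED

Answer: 62,69,92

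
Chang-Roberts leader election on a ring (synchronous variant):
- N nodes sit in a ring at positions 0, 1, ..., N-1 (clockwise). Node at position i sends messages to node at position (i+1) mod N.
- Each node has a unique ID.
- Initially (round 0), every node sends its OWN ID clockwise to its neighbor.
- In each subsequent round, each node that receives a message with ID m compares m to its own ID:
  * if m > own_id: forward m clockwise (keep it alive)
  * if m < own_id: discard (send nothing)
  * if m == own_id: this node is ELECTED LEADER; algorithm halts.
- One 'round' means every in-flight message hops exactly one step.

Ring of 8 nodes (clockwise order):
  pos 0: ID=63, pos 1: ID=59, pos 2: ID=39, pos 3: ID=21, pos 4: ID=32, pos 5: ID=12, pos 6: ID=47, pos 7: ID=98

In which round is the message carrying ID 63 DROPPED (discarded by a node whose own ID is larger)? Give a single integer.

Round 1: pos1(id59) recv 63: fwd; pos2(id39) recv 59: fwd; pos3(id21) recv 39: fwd; pos4(id32) recv 21: drop; pos5(id12) recv 32: fwd; pos6(id47) recv 12: drop; pos7(id98) recv 47: drop; pos0(id63) recv 98: fwd
Round 2: pos2(id39) recv 63: fwd; pos3(id21) recv 59: fwd; pos4(id32) recv 39: fwd; pos6(id47) recv 32: drop; pos1(id59) recv 98: fwd
Round 3: pos3(id21) recv 63: fwd; pos4(id32) recv 59: fwd; pos5(id12) recv 39: fwd; pos2(id39) recv 98: fwd
Round 4: pos4(id32) recv 63: fwd; pos5(id12) recv 59: fwd; pos6(id47) recv 39: drop; pos3(id21) recv 98: fwd
Round 5: pos5(id12) recv 63: fwd; pos6(id47) recv 59: fwd; pos4(id32) recv 98: fwd
Round 6: pos6(id47) recv 63: fwd; pos7(id98) recv 59: drop; pos5(id12) recv 98: fwd
Round 7: pos7(id98) recv 63: drop; pos6(id47) recv 98: fwd
Round 8: pos7(id98) recv 98: ELECTED
Message ID 63 originates at pos 0; dropped at pos 7 in round 7

Answer: 7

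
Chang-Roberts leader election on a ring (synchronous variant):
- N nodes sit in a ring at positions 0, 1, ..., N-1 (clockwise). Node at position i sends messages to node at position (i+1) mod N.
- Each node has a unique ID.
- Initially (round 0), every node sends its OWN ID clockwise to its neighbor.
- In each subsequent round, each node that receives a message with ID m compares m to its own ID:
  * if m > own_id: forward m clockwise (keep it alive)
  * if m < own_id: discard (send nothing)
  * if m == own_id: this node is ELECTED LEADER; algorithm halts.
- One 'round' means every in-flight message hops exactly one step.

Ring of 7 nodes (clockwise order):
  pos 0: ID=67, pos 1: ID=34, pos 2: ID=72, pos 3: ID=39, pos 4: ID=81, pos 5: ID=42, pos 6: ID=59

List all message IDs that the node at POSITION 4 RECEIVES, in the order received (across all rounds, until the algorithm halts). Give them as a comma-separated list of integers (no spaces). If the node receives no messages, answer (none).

Answer: 39,72,81

Derivation:
Round 1: pos1(id34) recv 67: fwd; pos2(id72) recv 34: drop; pos3(id39) recv 72: fwd; pos4(id81) recv 39: drop; pos5(id42) recv 81: fwd; pos6(id59) recv 42: drop; pos0(id67) recv 59: drop
Round 2: pos2(id72) recv 67: drop; pos4(id81) recv 72: drop; pos6(id59) recv 81: fwd
Round 3: pos0(id67) recv 81: fwd
Round 4: pos1(id34) recv 81: fwd
Round 5: pos2(id72) recv 81: fwd
Round 6: pos3(id39) recv 81: fwd
Round 7: pos4(id81) recv 81: ELECTED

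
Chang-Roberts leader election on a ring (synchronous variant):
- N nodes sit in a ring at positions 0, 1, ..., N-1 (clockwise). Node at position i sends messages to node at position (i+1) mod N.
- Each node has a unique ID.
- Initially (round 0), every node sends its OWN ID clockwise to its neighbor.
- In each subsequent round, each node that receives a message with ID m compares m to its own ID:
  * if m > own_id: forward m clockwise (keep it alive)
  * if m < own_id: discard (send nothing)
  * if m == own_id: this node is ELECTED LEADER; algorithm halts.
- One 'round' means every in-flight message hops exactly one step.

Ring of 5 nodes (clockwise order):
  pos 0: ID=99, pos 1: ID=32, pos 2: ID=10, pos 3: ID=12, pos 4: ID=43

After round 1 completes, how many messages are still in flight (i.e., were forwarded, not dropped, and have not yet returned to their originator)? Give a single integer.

Round 1: pos1(id32) recv 99: fwd; pos2(id10) recv 32: fwd; pos3(id12) recv 10: drop; pos4(id43) recv 12: drop; pos0(id99) recv 43: drop
After round 1: 2 messages still in flight

Answer: 2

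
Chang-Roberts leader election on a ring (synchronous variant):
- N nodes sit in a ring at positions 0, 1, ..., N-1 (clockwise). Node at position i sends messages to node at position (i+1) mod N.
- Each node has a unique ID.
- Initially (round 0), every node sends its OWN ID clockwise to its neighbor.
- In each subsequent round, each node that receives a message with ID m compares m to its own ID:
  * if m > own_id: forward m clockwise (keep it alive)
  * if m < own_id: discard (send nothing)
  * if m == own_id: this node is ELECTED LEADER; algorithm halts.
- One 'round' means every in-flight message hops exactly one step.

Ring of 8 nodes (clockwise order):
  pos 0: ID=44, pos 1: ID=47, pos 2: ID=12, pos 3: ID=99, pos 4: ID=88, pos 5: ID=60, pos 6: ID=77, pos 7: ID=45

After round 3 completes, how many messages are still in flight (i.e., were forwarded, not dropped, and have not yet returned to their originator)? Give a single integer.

Round 1: pos1(id47) recv 44: drop; pos2(id12) recv 47: fwd; pos3(id99) recv 12: drop; pos4(id88) recv 99: fwd; pos5(id60) recv 88: fwd; pos6(id77) recv 60: drop; pos7(id45) recv 77: fwd; pos0(id44) recv 45: fwd
Round 2: pos3(id99) recv 47: drop; pos5(id60) recv 99: fwd; pos6(id77) recv 88: fwd; pos0(id44) recv 77: fwd; pos1(id47) recv 45: drop
Round 3: pos6(id77) recv 99: fwd; pos7(id45) recv 88: fwd; pos1(id47) recv 77: fwd
After round 3: 3 messages still in flight

Answer: 3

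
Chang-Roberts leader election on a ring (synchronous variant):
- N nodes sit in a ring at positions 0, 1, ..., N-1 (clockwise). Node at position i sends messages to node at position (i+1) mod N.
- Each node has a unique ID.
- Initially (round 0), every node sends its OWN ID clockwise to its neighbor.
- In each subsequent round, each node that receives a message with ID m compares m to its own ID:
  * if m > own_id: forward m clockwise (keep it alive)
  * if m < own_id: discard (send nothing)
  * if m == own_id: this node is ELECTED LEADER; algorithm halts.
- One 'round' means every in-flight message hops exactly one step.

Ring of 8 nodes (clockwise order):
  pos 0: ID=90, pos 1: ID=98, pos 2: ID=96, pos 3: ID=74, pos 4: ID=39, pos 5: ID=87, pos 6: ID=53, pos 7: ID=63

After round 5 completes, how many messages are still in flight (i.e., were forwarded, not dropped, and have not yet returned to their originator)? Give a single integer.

Round 1: pos1(id98) recv 90: drop; pos2(id96) recv 98: fwd; pos3(id74) recv 96: fwd; pos4(id39) recv 74: fwd; pos5(id87) recv 39: drop; pos6(id53) recv 87: fwd; pos7(id63) recv 53: drop; pos0(id90) recv 63: drop
Round 2: pos3(id74) recv 98: fwd; pos4(id39) recv 96: fwd; pos5(id87) recv 74: drop; pos7(id63) recv 87: fwd
Round 3: pos4(id39) recv 98: fwd; pos5(id87) recv 96: fwd; pos0(id90) recv 87: drop
Round 4: pos5(id87) recv 98: fwd; pos6(id53) recv 96: fwd
Round 5: pos6(id53) recv 98: fwd; pos7(id63) recv 96: fwd
After round 5: 2 messages still in flight

Answer: 2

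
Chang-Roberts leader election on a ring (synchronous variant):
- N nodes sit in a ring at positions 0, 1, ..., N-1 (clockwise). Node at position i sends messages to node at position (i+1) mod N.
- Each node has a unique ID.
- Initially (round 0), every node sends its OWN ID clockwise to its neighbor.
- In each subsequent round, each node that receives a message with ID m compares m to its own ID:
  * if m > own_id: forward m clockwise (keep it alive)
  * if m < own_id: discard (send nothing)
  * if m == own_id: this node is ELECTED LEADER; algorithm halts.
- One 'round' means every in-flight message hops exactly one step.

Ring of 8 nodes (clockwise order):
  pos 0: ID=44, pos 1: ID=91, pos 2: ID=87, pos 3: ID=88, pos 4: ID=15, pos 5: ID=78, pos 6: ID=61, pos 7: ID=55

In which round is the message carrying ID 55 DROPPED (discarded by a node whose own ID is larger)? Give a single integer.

Round 1: pos1(id91) recv 44: drop; pos2(id87) recv 91: fwd; pos3(id88) recv 87: drop; pos4(id15) recv 88: fwd; pos5(id78) recv 15: drop; pos6(id61) recv 78: fwd; pos7(id55) recv 61: fwd; pos0(id44) recv 55: fwd
Round 2: pos3(id88) recv 91: fwd; pos5(id78) recv 88: fwd; pos7(id55) recv 78: fwd; pos0(id44) recv 61: fwd; pos1(id91) recv 55: drop
Round 3: pos4(id15) recv 91: fwd; pos6(id61) recv 88: fwd; pos0(id44) recv 78: fwd; pos1(id91) recv 61: drop
Round 4: pos5(id78) recv 91: fwd; pos7(id55) recv 88: fwd; pos1(id91) recv 78: drop
Round 5: pos6(id61) recv 91: fwd; pos0(id44) recv 88: fwd
Round 6: pos7(id55) recv 91: fwd; pos1(id91) recv 88: drop
Round 7: pos0(id44) recv 91: fwd
Round 8: pos1(id91) recv 91: ELECTED
Message ID 55 originates at pos 7; dropped at pos 1 in round 2

Answer: 2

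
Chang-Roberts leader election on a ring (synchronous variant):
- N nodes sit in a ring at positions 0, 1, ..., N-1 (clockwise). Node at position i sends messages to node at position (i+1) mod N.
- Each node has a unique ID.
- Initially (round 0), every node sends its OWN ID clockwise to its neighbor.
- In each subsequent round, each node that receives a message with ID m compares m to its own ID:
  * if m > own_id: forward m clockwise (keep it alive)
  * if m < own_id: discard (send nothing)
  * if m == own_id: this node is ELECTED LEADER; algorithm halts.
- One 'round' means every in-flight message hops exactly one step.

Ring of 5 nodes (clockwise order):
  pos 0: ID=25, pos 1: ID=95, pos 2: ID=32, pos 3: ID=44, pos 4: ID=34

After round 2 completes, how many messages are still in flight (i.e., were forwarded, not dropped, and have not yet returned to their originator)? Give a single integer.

Answer: 2

Derivation:
Round 1: pos1(id95) recv 25: drop; pos2(id32) recv 95: fwd; pos3(id44) recv 32: drop; pos4(id34) recv 44: fwd; pos0(id25) recv 34: fwd
Round 2: pos3(id44) recv 95: fwd; pos0(id25) recv 44: fwd; pos1(id95) recv 34: drop
After round 2: 2 messages still in flight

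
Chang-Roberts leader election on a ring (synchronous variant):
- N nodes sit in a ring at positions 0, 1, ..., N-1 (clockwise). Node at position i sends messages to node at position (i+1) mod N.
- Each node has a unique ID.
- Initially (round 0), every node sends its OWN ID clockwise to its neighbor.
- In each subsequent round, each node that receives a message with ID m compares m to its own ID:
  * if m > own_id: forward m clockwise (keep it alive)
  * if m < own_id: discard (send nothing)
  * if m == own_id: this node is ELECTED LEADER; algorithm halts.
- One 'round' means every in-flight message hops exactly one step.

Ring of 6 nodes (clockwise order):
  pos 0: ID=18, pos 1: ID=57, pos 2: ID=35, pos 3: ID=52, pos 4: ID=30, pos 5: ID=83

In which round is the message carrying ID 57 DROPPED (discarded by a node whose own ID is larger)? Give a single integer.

Round 1: pos1(id57) recv 18: drop; pos2(id35) recv 57: fwd; pos3(id52) recv 35: drop; pos4(id30) recv 52: fwd; pos5(id83) recv 30: drop; pos0(id18) recv 83: fwd
Round 2: pos3(id52) recv 57: fwd; pos5(id83) recv 52: drop; pos1(id57) recv 83: fwd
Round 3: pos4(id30) recv 57: fwd; pos2(id35) recv 83: fwd
Round 4: pos5(id83) recv 57: drop; pos3(id52) recv 83: fwd
Round 5: pos4(id30) recv 83: fwd
Round 6: pos5(id83) recv 83: ELECTED
Message ID 57 originates at pos 1; dropped at pos 5 in round 4

Answer: 4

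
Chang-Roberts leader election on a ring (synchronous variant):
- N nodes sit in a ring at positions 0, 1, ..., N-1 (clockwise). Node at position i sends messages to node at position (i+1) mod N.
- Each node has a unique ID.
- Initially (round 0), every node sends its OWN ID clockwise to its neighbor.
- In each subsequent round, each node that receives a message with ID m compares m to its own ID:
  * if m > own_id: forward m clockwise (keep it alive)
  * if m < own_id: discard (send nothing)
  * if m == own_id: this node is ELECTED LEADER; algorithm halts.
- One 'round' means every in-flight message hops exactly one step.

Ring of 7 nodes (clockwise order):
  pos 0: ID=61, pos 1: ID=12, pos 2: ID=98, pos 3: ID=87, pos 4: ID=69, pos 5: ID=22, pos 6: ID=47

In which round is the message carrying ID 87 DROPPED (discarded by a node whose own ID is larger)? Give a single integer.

Round 1: pos1(id12) recv 61: fwd; pos2(id98) recv 12: drop; pos3(id87) recv 98: fwd; pos4(id69) recv 87: fwd; pos5(id22) recv 69: fwd; pos6(id47) recv 22: drop; pos0(id61) recv 47: drop
Round 2: pos2(id98) recv 61: drop; pos4(id69) recv 98: fwd; pos5(id22) recv 87: fwd; pos6(id47) recv 69: fwd
Round 3: pos5(id22) recv 98: fwd; pos6(id47) recv 87: fwd; pos0(id61) recv 69: fwd
Round 4: pos6(id47) recv 98: fwd; pos0(id61) recv 87: fwd; pos1(id12) recv 69: fwd
Round 5: pos0(id61) recv 98: fwd; pos1(id12) recv 87: fwd; pos2(id98) recv 69: drop
Round 6: pos1(id12) recv 98: fwd; pos2(id98) recv 87: drop
Round 7: pos2(id98) recv 98: ELECTED
Message ID 87 originates at pos 3; dropped at pos 2 in round 6

Answer: 6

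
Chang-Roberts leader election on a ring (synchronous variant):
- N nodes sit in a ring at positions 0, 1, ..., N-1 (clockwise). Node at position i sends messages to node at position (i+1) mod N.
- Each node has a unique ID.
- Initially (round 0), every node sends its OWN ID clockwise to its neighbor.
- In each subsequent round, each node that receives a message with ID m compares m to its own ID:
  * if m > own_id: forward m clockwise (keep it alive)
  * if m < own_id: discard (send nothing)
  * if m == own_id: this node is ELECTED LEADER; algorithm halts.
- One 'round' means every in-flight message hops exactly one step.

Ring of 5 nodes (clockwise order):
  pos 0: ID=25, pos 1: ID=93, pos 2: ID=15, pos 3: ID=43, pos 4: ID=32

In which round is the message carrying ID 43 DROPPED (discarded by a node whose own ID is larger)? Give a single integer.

Round 1: pos1(id93) recv 25: drop; pos2(id15) recv 93: fwd; pos3(id43) recv 15: drop; pos4(id32) recv 43: fwd; pos0(id25) recv 32: fwd
Round 2: pos3(id43) recv 93: fwd; pos0(id25) recv 43: fwd; pos1(id93) recv 32: drop
Round 3: pos4(id32) recv 93: fwd; pos1(id93) recv 43: drop
Round 4: pos0(id25) recv 93: fwd
Round 5: pos1(id93) recv 93: ELECTED
Message ID 43 originates at pos 3; dropped at pos 1 in round 3

Answer: 3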